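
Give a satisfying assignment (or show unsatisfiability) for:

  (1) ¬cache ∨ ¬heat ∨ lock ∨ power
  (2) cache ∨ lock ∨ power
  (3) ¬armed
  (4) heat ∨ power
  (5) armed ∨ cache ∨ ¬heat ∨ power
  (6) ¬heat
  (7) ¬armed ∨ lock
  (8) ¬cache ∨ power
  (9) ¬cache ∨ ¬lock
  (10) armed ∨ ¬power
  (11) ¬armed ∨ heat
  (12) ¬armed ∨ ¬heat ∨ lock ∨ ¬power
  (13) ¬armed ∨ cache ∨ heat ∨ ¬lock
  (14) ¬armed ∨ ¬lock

No satisfying assignment exists.

Case armed = True:
  Clause (¬armed) is falsified — contradiction.
Case armed = False:
  (¬heat) forces heat = False.
  (heat ∨ power) forces power = True.
  Clause (armed ∨ ¬power) is falsified — contradiction.
Both cases fail, so the formula is unsatisfiable.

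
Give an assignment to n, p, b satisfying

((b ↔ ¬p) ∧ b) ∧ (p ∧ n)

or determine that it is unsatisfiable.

Case p = True: the formula simplifies to (¬b ∧ b) ∧ n.
  b = True: the conjunct ¬b is False.
  b = False: the conjunct b is False.
Case p = False: the conjunct p is False.
Both cases fail — unsatisfiable.

UNSATISFIABLE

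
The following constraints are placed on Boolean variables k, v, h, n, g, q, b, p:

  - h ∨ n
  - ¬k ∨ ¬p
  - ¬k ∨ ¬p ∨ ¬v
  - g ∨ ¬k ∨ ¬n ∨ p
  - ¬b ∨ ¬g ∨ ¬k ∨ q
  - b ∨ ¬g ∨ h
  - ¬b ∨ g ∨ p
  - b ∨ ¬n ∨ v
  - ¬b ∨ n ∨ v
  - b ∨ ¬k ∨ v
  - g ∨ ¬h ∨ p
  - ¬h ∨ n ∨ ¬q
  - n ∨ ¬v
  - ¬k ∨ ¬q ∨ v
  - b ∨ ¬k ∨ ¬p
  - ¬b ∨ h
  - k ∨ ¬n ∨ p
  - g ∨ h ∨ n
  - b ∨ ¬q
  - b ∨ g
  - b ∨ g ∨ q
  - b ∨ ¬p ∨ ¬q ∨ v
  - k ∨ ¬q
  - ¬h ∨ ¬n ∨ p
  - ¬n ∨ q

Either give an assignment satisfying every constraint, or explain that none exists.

k=F, v=F, h=T, n=F, g=T, q=F, b=F, p=T

Set k = False.
  then (k ∨ ¬q) forces q = False.
  then (¬n ∨ q) forces n = False.
  then (h ∨ n) forces h = True.
  then (n ∨ ¬v) forces v = False.
  then (¬b ∨ n ∨ v) forces b = False.
  then (b ∨ g) forces g = True.
Set p = True.
All clauses satisfied.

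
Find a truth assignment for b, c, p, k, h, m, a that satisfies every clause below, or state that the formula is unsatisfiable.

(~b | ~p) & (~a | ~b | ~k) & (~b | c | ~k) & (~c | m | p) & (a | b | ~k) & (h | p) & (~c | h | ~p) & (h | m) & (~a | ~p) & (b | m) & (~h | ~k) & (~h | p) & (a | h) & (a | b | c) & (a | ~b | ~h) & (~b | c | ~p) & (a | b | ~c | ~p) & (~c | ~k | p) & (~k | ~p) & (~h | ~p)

No satisfying assignment exists.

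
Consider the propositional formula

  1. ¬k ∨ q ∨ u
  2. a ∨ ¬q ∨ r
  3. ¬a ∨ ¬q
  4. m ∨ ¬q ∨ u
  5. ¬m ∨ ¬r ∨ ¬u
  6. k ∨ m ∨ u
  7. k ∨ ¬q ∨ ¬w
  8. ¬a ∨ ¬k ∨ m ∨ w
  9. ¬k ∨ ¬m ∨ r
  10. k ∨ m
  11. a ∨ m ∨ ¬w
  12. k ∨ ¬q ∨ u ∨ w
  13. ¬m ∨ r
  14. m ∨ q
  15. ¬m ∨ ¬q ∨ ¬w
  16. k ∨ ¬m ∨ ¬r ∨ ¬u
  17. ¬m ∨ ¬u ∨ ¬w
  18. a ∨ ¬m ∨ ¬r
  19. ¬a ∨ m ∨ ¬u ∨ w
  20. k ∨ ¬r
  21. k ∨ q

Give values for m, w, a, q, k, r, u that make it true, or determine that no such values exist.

m: False; w: False; a: False; q: True; k: True; r: True; u: True

Set m = False.
  then (k ∨ m) forces k = True.
  then (m ∨ q) forces q = True.
  then (¬a ∨ ¬q) forces a = False.
  then (m ∨ ¬q ∨ u) forces u = True.
  then (a ∨ m ∨ ¬w) forces w = False.
  then (a ∨ ¬q ∨ r) forces r = True.
All clauses satisfied.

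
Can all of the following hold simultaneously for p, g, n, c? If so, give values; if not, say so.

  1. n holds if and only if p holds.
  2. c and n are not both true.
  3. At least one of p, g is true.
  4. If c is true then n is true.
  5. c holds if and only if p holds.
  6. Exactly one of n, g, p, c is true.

p: False, g: True, n: False, c: False

  (1) n=F, p=F — same ✓
  (2) c=F, n=F — not both ✓
  (3) {p, g}: 1 true — at least one ✓
  (4) c=F ⇒ n: vacuous ✓
  (5) c=F, p=F — same ✓
  (6) {n, g, p, c}: 1 true — exactly one ✓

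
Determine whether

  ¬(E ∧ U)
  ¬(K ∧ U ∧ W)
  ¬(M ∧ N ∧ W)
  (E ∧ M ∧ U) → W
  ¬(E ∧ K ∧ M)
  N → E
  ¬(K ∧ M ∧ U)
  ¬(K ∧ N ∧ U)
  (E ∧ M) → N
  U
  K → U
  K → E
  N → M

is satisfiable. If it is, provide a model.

W: True; K: False; U: True; M: False; N: False; E: False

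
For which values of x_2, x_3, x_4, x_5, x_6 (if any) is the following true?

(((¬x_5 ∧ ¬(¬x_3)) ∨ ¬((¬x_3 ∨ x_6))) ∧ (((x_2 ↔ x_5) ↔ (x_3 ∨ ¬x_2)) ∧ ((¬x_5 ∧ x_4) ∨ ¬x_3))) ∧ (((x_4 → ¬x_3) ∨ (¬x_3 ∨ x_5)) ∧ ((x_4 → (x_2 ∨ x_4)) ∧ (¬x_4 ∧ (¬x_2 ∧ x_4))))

Case x_4 = True: the conjunct ¬x_4 is False.
Case x_4 = False: the conjunct x_4 is False.
Both cases fail — unsatisfiable.

No satisfying assignment exists.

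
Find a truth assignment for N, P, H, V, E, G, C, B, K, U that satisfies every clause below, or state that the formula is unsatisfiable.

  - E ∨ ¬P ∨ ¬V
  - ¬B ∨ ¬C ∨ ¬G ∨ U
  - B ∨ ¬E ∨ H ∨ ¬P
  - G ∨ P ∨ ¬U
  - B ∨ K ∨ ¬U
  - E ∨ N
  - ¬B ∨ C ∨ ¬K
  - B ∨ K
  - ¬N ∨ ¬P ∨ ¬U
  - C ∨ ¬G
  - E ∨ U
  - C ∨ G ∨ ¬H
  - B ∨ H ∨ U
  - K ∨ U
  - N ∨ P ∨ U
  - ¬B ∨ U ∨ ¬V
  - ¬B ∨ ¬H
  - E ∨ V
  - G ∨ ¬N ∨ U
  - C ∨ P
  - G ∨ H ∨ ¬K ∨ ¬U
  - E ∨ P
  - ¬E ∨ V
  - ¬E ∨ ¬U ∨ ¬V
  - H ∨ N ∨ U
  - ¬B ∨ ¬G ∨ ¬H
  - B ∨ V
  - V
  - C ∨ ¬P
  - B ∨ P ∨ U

N = False, P = True, H = True, V = True, E = True, G = True, C = True, B = False, K = True, U = False

Unit clause (V) forces V = True.
Set N = False.
  then (E ∨ N) forces E = True.
  then (¬E ∨ ¬U ∨ ¬V) forces U = False.
  then (H ∨ N ∨ U) forces H = True.
  then (K ∨ U) forces K = True.
  then (N ∨ P ∨ U) forces P = True.
  then (¬B ∨ U ∨ ¬V) forces B = False.
  then (C ∨ ¬P) forces C = True.
Set G = True.
All clauses satisfied.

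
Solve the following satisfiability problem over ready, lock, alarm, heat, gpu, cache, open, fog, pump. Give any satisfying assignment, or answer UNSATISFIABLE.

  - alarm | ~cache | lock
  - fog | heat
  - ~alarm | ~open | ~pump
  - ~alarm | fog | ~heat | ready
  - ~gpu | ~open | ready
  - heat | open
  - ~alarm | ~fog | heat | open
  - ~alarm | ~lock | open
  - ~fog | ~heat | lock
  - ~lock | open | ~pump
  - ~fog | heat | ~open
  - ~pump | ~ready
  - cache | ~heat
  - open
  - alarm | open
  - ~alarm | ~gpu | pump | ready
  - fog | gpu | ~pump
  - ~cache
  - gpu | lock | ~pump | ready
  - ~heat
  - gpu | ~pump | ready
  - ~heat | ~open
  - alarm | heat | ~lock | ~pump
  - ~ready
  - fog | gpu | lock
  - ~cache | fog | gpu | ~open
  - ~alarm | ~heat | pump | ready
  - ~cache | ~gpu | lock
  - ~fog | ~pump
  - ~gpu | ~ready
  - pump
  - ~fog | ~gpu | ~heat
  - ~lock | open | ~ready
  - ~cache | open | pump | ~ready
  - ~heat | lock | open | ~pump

Case heat = True:
  Clause (~heat) is falsified — contradiction.
Case heat = False:
  (fog | heat) forces fog = True.
  (heat | open) forces open = True.
  Clause (~fog | heat | ~open) is falsified — contradiction.
Both cases fail, so the formula is unsatisfiable.

UNSATISFIABLE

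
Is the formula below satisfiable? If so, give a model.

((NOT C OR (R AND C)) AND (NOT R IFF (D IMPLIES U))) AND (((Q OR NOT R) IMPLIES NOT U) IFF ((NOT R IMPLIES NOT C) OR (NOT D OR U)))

D = True, C = True, U = False, R = True, Q = False

  (NOT C OR (R AND C)) AND (NOT R IFF (D IMPLIES U)) = True
    NOT C OR (R AND C) = True
      NOT C = False
      R AND C = True
    NOT R IFF (D IMPLIES U) = True
      NOT R = False
      D IMPLIES U = False
  ((Q OR NOT R) IMPLIES NOT U) IFF ((NOT R IMPLIES NOT C) OR (NOT D OR U)) = True
    (Q OR NOT R) IMPLIES NOT U = True
      Q OR NOT R = False
        NOT R = False
      NOT U = True
    (NOT R IMPLIES NOT C) OR (NOT D OR U) = True
      NOT R IMPLIES NOT C = True
        NOT R = False
        NOT C = False
      NOT D OR U = False
        NOT D = False
Both conjuncts True, so the formula holds.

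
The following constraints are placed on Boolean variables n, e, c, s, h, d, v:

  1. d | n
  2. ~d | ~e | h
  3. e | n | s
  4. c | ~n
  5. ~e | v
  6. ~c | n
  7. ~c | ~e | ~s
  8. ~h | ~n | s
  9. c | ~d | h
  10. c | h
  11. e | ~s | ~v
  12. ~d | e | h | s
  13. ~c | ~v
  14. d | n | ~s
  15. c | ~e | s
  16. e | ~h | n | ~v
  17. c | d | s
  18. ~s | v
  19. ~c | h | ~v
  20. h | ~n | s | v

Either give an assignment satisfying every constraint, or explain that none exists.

n: False, e: True, c: False, s: True, h: True, d: True, v: True

Set n = False.
  then (d | n) forces d = True.
  then (~c | n) forces c = False.
  then (c | ~d | h) forces h = True.
Set e = True.
  then (~e | v) forces v = True.
  then (c | ~e | s) forces s = True.
All clauses satisfied.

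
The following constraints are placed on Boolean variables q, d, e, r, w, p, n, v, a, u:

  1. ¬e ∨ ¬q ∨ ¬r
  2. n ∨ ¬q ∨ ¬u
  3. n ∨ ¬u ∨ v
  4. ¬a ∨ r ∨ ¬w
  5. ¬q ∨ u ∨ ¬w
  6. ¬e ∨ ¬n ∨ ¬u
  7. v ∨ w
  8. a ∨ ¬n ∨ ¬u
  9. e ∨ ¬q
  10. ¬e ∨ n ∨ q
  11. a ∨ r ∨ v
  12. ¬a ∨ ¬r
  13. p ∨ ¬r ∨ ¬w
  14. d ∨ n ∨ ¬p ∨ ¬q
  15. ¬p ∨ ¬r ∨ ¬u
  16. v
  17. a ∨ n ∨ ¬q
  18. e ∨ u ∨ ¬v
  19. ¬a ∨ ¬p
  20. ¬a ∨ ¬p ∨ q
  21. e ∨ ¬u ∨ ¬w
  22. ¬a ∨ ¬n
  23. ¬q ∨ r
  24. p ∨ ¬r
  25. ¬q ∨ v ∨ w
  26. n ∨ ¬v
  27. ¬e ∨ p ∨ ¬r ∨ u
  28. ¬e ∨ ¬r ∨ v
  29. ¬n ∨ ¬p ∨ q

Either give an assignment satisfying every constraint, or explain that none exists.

q: False, d: False, e: True, r: False, w: True, p: False, n: True, v: True, a: False, u: False

Unit clause (v) forces v = True.
In (n ∨ ¬v) only n is left, so n = True.
In (¬a ∨ ¬n) only ¬a is left, so a = False.
In (a ∨ ¬n ∨ ¬u) only ¬u is left, so u = False.
In (e ∨ u ∨ ¬v) only e is left, so e = True.
Try q = True:
  (¬e ∨ ¬q ∨ ¬r) forces r = False.
  clause (¬q ∨ r) is falsified — backtrack.
So q = False.
  then (¬n ∨ ¬p ∨ q) forces p = False.
  then (p ∨ ¬r) forces r = False.
Set d = False.
Set w = True.
All clauses satisfied.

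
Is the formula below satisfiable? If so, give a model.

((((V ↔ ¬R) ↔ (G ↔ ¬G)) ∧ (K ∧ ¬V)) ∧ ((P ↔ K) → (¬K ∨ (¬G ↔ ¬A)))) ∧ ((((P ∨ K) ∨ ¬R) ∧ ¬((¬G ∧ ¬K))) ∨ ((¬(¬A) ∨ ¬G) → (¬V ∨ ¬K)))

V=F, K=T, A=F, R=F, P=F, G=F

  (((V ↔ ¬R) ↔ (G ↔ ¬G)) ∧ (K ∧ ¬V)) ∧ ((P ↔ K) → (¬K ∨ (¬G ↔ ¬A))) = True
    ((V ↔ ¬R) ↔ (G ↔ ¬G)) ∧ (K ∧ ¬V) = True
      (V ↔ ¬R) ↔ (G ↔ ¬G) = True
        V ↔ ¬R = False
          ¬R = True
        G ↔ ¬G = False
          ¬G = True
      K ∧ ¬V = True
        ¬V = True
    (P ↔ K) → (¬K ∨ (¬G ↔ ¬A)) = True
      P ↔ K = False
      ¬K ∨ (¬G ↔ ¬A) = True
        ¬K = False
        ¬G ↔ ¬A = True
          ¬G = True
          ¬A = True
  (((P ∨ K) ∨ ¬R) ∧ ¬((¬G ∧ ¬K))) ∨ ((¬(¬A) ∨ ¬G) → (¬V ∨ ¬K)) = True
    ((P ∨ K) ∨ ¬R) ∧ ¬((¬G ∧ ¬K)) = True
      (P ∨ K) ∨ ¬R = True
        P ∨ K = True
        ¬R = True
      ¬((¬G ∧ ¬K)) = True
        ¬G ∧ ¬K = False
          ¬G = True
          ¬K = False
    (¬(¬A) ∨ ¬G) → (¬V ∨ ¬K) = True
      ¬(¬A) ∨ ¬G = True
        ¬(¬A) = False
          ¬A = True
        ¬G = True
      ¬V ∨ ¬K = True
        ¬V = True
        ¬K = False
Both conjuncts True, so the formula holds.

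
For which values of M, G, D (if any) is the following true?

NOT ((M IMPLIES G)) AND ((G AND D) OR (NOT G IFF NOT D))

M = True; G = False; D = False

  NOT ((M IMPLIES G)) = True
    M IMPLIES G = False
  (G AND D) OR (NOT G IFF NOT D) = True
    G AND D = False
    NOT G IFF NOT D = True
      NOT G = True
      NOT D = True
Both conjuncts True, so the formula holds.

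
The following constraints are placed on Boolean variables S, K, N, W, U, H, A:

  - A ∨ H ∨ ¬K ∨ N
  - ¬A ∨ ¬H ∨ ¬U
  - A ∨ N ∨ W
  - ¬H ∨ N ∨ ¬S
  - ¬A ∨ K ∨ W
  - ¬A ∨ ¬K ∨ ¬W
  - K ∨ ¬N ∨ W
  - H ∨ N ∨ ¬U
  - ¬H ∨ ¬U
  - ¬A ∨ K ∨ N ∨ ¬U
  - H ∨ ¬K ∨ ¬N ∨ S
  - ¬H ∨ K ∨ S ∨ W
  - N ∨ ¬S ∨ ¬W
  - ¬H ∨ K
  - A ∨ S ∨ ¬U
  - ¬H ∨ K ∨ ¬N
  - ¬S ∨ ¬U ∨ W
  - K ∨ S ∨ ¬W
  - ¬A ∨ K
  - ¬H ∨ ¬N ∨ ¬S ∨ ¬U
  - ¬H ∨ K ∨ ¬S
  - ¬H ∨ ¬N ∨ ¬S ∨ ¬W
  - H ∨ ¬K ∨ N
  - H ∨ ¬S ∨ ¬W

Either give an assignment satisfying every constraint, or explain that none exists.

S = True, K = True, N = True, W = False, U = False, H = True, A = True

Set S = True.
Try K = False:
  (¬H ∨ K) forces H = False.
  (¬A ∨ K) forces A = False.
  (H ∨ ¬S ∨ ¬W) forces W = False.
  (A ∨ N ∨ W) forces N = True.
  clause (K ∨ ¬N ∨ W) is falsified — backtrack.
So K = True.
Set N = True.
Try W = True:
  (¬A ∨ ¬K ∨ ¬W) forces A = False.
  (¬H ∨ ¬N ∨ ¬S ∨ ¬W) forces H = False.
  clause (H ∨ ¬S ∨ ¬W) is falsified — backtrack.
So W = False.
  then (¬S ∨ ¬U ∨ W) forces U = False.
Set H = True.
Set A = True.
All clauses satisfied.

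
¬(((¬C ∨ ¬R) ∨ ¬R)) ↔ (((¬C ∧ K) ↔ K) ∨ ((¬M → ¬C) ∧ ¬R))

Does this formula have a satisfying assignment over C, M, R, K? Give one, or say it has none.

C = True, M = False, R = True, K = False

  ¬(((¬C ∨ ¬R) ∨ ¬R)) ↔ (((¬C ∧ K) ↔ K) ∨ ((¬M → ¬C) ∧ ¬R)) = True
    ¬(((¬C ∨ ¬R) ∨ ¬R)) = True
      (¬C ∨ ¬R) ∨ ¬R = False
        ¬C ∨ ¬R = False
          ¬C = False
          ¬R = False
        ¬R = False
    ((¬C ∧ K) ↔ K) ∨ ((¬M → ¬C) ∧ ¬R) = True
      (¬C ∧ K) ↔ K = True
        ¬C ∧ K = False
          ¬C = False
      (¬M → ¬C) ∧ ¬R = False
        ¬M → ¬C = False
          ¬M = True
          ¬C = False
        ¬R = False
The formula evaluates to True.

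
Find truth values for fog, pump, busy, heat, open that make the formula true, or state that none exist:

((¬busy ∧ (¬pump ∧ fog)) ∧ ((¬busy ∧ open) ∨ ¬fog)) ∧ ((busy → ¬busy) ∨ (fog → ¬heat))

fog = True, pump = False, busy = False, heat = True, open = True

  (¬busy ∧ (¬pump ∧ fog)) ∧ ((¬busy ∧ open) ∨ ¬fog) = True
    ¬busy ∧ (¬pump ∧ fog) = True
      ¬busy = True
      ¬pump ∧ fog = True
        ¬pump = True
    (¬busy ∧ open) ∨ ¬fog = True
      ¬busy ∧ open = True
        ¬busy = True
      ¬fog = False
  (busy → ¬busy) ∨ (fog → ¬heat) = True
    busy → ¬busy = True
      ¬busy = True
    fog → ¬heat = False
      ¬heat = False
Both conjuncts True, so the formula holds.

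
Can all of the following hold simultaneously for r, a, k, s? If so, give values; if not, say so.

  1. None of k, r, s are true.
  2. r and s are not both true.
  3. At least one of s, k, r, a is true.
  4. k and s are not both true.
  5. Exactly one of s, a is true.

r = False; a = True; k = False; s = False

  (1) {k, r, s}: 0 true — none ✓
  (2) r=F, s=F — not both ✓
  (3) {s, k, r, a}: 1 true — at least one ✓
  (4) k=F, s=F — not both ✓
  (5) {s, a}: 1 true — exactly one ✓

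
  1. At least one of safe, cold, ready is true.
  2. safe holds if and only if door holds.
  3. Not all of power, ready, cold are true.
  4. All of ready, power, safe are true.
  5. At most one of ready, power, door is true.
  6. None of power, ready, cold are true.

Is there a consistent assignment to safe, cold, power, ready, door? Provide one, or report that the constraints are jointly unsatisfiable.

Unsatisfiable — no assignment works.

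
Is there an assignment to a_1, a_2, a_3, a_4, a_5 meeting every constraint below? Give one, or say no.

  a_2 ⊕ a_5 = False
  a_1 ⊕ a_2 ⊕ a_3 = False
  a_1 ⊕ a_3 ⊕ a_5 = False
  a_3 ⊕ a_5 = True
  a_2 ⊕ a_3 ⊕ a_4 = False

a_1=T, a_2=F, a_3=T, a_4=T, a_5=F

a_2 ⊕ a_5 = F ⊕ F = False ✓
a_1 ⊕ a_2 ⊕ a_3 = T ⊕ F ⊕ T = False ✓
a_1 ⊕ a_3 ⊕ a_5 = T ⊕ T ⊕ F = False ✓
a_3 ⊕ a_5 = T ⊕ F = True ✓
a_2 ⊕ a_3 ⊕ a_4 = F ⊕ T ⊕ T = False ✓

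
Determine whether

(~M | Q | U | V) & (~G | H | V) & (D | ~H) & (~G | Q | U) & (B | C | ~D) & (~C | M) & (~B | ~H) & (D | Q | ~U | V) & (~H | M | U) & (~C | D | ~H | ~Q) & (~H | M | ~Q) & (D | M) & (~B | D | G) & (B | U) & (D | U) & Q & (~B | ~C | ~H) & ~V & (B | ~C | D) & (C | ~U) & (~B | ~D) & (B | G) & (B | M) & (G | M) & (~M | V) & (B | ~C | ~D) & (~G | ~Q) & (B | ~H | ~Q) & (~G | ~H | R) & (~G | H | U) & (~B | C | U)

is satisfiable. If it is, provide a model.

UNSATISFIABLE

Case V = True:
  Clause (~V) is falsified — contradiction.
Case V = False:
  (Q) forces Q = True.
  (~M | V) forces M = False.
  (~C | M) forces C = False.
  (~H | M | ~Q) forces H = False.
  (~G | H | V) forces G = False.
  Clause (G | M) is falsified — contradiction.
Both cases fail, so the formula is unsatisfiable.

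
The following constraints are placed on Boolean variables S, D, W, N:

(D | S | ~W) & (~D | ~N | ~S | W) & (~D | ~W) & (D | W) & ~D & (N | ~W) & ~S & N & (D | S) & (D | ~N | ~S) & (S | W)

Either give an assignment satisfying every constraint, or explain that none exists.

Case S = True:
  Clause (~S) is falsified — contradiction.
Case S = False:
  (~D) forces D = False.
  Clause (D | S) is falsified — contradiction.
Both cases fail, so the formula is unsatisfiable.

The formula is unsatisfiable.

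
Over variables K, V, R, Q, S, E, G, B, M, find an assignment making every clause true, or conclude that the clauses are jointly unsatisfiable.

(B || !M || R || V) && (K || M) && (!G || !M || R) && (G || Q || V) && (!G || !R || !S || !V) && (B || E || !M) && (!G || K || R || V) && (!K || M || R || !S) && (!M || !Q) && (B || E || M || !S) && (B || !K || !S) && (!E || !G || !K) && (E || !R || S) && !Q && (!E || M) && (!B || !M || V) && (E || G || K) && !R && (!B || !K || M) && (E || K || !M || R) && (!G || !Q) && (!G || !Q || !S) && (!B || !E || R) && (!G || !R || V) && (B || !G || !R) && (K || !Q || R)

K: True, V: True, R: False, Q: False, S: True, E: False, G: False, B: True, M: True

Unit clause (!Q) forces Q = False.
Unit clause (!R) forces R = False.
Set K = True.
Set V = True.
Set S = True.
  then (!K || M || R || !S) forces M = True.
  then (B || !K || !S) forces B = True.
  then (!B || !E || R) forces E = False.
  then (!G || !M || R) forces G = False.
All clauses satisfied.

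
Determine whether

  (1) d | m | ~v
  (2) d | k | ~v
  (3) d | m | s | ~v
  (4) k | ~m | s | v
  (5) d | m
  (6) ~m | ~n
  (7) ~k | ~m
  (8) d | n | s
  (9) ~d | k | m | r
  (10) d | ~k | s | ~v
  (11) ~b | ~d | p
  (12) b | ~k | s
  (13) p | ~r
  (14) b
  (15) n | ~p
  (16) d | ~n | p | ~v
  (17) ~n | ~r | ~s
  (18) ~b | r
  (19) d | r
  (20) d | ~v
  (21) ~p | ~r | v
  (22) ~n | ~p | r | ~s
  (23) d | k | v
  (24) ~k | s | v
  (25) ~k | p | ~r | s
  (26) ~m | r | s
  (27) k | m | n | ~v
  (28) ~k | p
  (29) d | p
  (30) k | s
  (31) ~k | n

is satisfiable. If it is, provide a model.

p = True, d = True, m = False, b = True, r = True, s = False, k = True, v = True, n = True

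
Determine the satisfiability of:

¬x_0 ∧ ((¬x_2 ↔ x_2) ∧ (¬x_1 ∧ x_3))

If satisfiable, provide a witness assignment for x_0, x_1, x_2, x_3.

Unsatisfiable — no assignment works.

The conjunct ¬x_2 ↔ x_2 is unsatisfiable on its own:
  x_2=F: evaluates to False.
  x_2=T: evaluates to False.
So the whole conjunction is unsatisfiable.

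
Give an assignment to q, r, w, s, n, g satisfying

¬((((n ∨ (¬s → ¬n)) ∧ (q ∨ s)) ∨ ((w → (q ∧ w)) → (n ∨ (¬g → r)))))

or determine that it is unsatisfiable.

q: False, r: False, w: False, s: False, n: False, g: False

  ¬((((n ∨ (¬s → ¬n)) ∧ (q ∨ s)) ∨ ((w → (q ∧ w)) → (n ∨ (¬g → r))))) = True
    ((n ∨ (¬s → ¬n)) ∧ (q ∨ s)) ∨ ((w → (q ∧ w)) → (n ∨ (¬g → r))) = False
      (n ∨ (¬s → ¬n)) ∧ (q ∨ s) = False
        n ∨ (¬s → ¬n) = True
          ¬s → ¬n = True
            ¬s = True
            ¬n = True
        q ∨ s = False
      (w → (q ∧ w)) → (n ∨ (¬g → r)) = False
        w → (q ∧ w) = True
          q ∧ w = False
        n ∨ (¬g → r) = False
          ¬g → r = False
            ¬g = True
The formula evaluates to True.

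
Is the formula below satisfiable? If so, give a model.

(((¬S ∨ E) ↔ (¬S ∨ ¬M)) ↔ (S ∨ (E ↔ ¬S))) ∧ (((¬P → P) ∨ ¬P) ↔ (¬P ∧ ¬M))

E = True; S = False; P = False; M = False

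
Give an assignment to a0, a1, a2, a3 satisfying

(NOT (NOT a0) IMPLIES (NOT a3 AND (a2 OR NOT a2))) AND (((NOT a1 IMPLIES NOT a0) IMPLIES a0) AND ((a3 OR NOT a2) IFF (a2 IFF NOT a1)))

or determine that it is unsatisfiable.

a0 = True, a1 = True, a2 = True, a3 = False

  NOT (NOT a0) IMPLIES (NOT a3 AND (a2 OR NOT a2)) = True
    NOT (NOT a0) = True
      NOT a0 = False
    NOT a3 AND (a2 OR NOT a2) = True
      NOT a3 = True
      a2 OR NOT a2 = True
        NOT a2 = False
  ((NOT a1 IMPLIES NOT a0) IMPLIES a0) AND ((a3 OR NOT a2) IFF (a2 IFF NOT a1)) = True
    (NOT a1 IMPLIES NOT a0) IMPLIES a0 = True
      NOT a1 IMPLIES NOT a0 = True
        NOT a1 = False
        NOT a0 = False
    (a3 OR NOT a2) IFF (a2 IFF NOT a1) = True
      a3 OR NOT a2 = False
        NOT a2 = False
      a2 IFF NOT a1 = False
        NOT a1 = False
Both conjuncts True, so the formula holds.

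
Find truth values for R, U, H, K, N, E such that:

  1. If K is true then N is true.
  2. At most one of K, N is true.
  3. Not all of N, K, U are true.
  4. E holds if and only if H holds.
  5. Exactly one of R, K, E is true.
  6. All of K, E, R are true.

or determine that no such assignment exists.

No satisfying assignment exists.

Case K = True:
  (1) with K=T forces N = True.
  Constraint (2) is violated (K=T, N=T) — contradiction.
Case K = False:
  Constraint (6) is violated (K=F) — contradiction.
Both cases fail — unsatisfiable.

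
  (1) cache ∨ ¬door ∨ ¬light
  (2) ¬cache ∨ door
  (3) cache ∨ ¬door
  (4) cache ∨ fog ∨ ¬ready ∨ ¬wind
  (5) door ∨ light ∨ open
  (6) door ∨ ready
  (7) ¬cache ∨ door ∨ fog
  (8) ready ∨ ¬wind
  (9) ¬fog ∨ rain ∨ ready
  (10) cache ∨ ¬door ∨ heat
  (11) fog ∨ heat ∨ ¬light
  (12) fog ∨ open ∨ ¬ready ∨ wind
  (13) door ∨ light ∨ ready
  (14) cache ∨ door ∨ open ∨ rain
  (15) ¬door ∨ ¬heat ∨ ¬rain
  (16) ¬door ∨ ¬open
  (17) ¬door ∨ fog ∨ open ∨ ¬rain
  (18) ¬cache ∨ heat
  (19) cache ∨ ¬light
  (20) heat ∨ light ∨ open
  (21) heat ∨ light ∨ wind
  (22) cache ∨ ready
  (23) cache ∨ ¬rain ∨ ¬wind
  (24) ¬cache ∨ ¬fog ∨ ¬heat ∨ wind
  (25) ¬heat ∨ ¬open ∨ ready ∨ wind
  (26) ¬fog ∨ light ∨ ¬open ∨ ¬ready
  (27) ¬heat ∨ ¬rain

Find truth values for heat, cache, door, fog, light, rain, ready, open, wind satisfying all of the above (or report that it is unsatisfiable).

Set heat = True.
  then (¬heat ∨ ¬rain) forces rain = False.
Set cache = True.
  then (¬cache ∨ door) forces door = True.
  then (¬door ∨ ¬open) forces open = False.
Set fog = False.
Set light = True.
Set ready = True.
  then (fog ∨ open ∨ ¬ready ∨ wind) forces wind = True.
All clauses satisfied.

heat = True; cache = True; door = True; fog = False; light = True; rain = False; ready = True; open = False; wind = True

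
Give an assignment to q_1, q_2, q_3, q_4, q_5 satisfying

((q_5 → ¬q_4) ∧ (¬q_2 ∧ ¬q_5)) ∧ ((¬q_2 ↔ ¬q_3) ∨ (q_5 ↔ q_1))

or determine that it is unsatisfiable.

q_1 = False, q_2 = False, q_3 = False, q_4 = True, q_5 = False

  (q_5 → ¬q_4) ∧ (¬q_2 ∧ ¬q_5) = True
    q_5 → ¬q_4 = True
      ¬q_4 = False
    ¬q_2 ∧ ¬q_5 = True
      ¬q_2 = True
      ¬q_5 = True
  (¬q_2 ↔ ¬q_3) ∨ (q_5 ↔ q_1) = True
    ¬q_2 ↔ ¬q_3 = True
      ¬q_2 = True
      ¬q_3 = True
    q_5 ↔ q_1 = True
Both conjuncts True, so the formula holds.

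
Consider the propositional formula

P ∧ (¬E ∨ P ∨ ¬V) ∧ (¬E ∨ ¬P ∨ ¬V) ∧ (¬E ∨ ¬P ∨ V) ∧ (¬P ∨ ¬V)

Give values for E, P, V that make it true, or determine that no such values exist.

E = False, P = True, V = False

Unit clause (P) forces P = True.
In (¬P ∨ ¬V) only ¬V is left, so V = False.
In (¬E ∨ ¬P ∨ V) only ¬E is left, so E = False.
All clauses satisfied.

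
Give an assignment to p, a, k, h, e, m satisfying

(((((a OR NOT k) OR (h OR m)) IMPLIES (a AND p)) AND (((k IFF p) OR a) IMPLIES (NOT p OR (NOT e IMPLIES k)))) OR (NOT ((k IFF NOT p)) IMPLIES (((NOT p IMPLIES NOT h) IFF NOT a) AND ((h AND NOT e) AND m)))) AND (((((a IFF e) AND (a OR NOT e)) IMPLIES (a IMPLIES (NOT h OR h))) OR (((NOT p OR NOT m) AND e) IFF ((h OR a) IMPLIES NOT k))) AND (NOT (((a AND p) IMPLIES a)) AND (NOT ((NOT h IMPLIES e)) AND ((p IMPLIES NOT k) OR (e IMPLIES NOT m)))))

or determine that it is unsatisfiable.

The conjunct NOT (((a AND p) IMPLIES a)) is unsatisfiable on its own:
  p=F, a=F: evaluates to False.
  p=F, a=T: evaluates to False.
  p=T, a=F: evaluates to False.
  p=T, a=T: evaluates to False.
So the whole conjunction is unsatisfiable.

Unsatisfiable — no assignment works.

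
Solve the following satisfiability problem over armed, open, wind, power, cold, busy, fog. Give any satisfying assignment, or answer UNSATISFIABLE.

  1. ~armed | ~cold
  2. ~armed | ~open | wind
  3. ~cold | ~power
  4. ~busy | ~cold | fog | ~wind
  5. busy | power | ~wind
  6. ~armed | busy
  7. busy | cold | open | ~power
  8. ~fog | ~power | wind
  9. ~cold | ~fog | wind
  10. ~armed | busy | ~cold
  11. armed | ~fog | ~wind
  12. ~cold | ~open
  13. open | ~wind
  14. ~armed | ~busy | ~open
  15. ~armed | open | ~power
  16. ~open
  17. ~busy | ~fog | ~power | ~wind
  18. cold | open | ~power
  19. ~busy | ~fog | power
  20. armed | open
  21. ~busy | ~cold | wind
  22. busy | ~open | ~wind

Unit clause (~open) forces open = False.
In (armed | open) only armed is left, so armed = True.
In (~armed | ~cold) only ~cold is left, so cold = False.
In (~armed | busy) only busy is left, so busy = True.
In (open | ~wind) only ~wind is left, so wind = False.
In (~armed | open | ~power) only ~power is left, so power = False.
In (~busy | ~fog | power) only ~fog is left, so fog = False.
All clauses satisfied.

armed: True, open: False, wind: False, power: False, cold: False, busy: True, fog: False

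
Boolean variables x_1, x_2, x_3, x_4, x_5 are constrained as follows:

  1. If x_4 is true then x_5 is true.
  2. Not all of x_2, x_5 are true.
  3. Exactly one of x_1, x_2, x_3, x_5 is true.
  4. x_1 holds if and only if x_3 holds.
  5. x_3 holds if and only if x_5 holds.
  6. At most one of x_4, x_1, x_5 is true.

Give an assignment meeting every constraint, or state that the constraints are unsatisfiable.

x_1: False; x_2: True; x_3: False; x_4: False; x_5: False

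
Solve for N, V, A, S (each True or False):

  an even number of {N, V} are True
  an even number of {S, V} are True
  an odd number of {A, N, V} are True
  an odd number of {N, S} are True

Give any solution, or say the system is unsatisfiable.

Adding constraints 1, 2, 4 mod 2: every variable appears an even number of times on the left, so the left side is 0.
But the right sides sum to 1 (mod 2). 0 ≠ 1 — the system is inconsistent.

Unsatisfiable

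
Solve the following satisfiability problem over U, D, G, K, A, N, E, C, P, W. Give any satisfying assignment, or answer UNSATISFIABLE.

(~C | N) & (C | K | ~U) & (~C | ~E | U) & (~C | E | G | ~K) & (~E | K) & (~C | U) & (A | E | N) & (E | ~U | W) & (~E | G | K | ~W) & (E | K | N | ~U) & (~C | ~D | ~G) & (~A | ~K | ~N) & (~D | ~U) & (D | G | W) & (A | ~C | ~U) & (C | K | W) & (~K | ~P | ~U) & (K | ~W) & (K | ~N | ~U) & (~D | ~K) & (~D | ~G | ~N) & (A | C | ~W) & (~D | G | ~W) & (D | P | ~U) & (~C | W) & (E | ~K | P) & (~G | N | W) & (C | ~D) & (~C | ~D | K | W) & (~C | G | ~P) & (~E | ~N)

U=F, D=F, G=T, K=T, A=T, N=F, E=F, C=F, P=T, W=T

Set U = False.
  then (~C | U) forces C = False.
  then (C | ~D) forces D = False.
Set G = True.
Try K = False:
  (~E | K) forces E = False.
  (C | K | W) forces W = True.
  clause (K | ~W) is falsified — backtrack.
So K = True.
Set A = True.
  then (~A | ~K | ~N) forces N = False.
  then (~G | N | W) forces W = True.
Set E = False.
  then (E | ~K | P) forces P = True.
All clauses satisfied.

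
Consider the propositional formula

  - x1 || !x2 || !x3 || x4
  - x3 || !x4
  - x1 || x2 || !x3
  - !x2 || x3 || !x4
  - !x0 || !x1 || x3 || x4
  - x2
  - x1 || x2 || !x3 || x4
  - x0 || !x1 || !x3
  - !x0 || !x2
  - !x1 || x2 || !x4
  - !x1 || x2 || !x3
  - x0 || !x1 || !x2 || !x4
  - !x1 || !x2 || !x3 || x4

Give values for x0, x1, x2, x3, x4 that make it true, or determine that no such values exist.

x0 = False; x1 = False; x2 = True; x3 = False; x4 = False

Unit clause (x2) forces x2 = True.
In (!x0 || !x2) only !x0 is left, so x0 = False.
Set x1 = False.
Set x3 = False.
  then (x3 || !x4) forces x4 = False.
All clauses satisfied.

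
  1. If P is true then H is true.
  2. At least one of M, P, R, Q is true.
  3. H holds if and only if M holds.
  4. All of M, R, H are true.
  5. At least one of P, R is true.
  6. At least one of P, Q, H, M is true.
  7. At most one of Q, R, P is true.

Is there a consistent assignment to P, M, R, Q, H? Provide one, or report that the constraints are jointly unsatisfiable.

P = False; M = True; R = True; Q = False; H = True

  (1) P=F ⇒ H: vacuous ✓
  (2) {M, P, R, Q}: 2 true — at least one ✓
  (3) H=T, M=T — same ✓
  (4) {M, R, H}: all 3 true ✓
  (5) {P, R}: 1 true — at least one ✓
  (6) {P, Q, H, M}: 2 true — at least one ✓
  (7) {Q, R, P}: 1 true — at most one ✓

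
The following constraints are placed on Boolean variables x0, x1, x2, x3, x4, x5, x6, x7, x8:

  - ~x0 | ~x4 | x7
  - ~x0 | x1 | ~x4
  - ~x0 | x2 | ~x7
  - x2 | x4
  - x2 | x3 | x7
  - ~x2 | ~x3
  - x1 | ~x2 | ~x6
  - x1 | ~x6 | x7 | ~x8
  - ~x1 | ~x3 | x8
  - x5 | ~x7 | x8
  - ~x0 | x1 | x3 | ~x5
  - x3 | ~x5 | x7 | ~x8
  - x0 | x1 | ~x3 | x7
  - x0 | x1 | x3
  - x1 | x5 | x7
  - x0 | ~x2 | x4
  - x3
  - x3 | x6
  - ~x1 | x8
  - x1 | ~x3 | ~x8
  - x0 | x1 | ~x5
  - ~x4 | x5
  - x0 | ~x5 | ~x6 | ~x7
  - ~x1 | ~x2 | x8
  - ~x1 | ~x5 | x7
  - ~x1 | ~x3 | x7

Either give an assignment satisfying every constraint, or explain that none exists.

x0: False, x1: True, x2: False, x3: True, x4: True, x5: True, x6: False, x7: True, x8: True

Unit clause (x3) forces x3 = True.
In (~x2 | ~x3) only ~x2 is left, so x2 = False.
In (x2 | x4) only x4 is left, so x4 = True.
In (~x4 | x5) only x5 is left, so x5 = True.
Try x0 = True:
  (~x0 | ~x4 | x7) forces x7 = True.
  clause (~x0 | x2 | ~x7) is falsified — backtrack.
So x0 = False.
  then (x0 | x1 | ~x5) forces x1 = True.
  then (~x1 | ~x5 | x7) forces x7 = True.
  then (~x1 | ~x3 | x8) forces x8 = True.
  then (x0 | ~x5 | ~x6 | ~x7) forces x6 = False.
All clauses satisfied.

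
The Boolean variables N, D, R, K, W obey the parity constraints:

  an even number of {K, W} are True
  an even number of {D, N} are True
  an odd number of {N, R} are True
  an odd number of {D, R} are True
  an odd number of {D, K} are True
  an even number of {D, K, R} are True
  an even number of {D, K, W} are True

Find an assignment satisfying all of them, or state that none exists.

N: False; D: False; R: True; K: True; W: True

{K, W}: 2 true → even ✓
{D, N}: 0 true → even ✓
{N, R}: 1 true → odd ✓
{D, R}: 1 true → odd ✓
{D, K}: 1 true → odd ✓
{D, K, R}: 2 true → even ✓
{D, K, W}: 2 true → even ✓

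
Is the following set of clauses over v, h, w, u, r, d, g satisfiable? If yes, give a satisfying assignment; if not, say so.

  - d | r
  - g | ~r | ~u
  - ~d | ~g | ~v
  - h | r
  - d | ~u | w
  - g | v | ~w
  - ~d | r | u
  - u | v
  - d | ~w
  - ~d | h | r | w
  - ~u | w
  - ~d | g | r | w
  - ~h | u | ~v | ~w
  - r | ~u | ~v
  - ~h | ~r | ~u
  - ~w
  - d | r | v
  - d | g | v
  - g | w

v = True, h = False, w = False, u = False, r = True, d = False, g = True

Unit clause (~w) forces w = False.
In (g | w) only g is left, so g = True.
In (~u | w) only ~u is left, so u = False.
In (u | v) only v is left, so v = True.
In (~d | ~g | ~v) only ~d is left, so d = False.
In (d | r) only r is left, so r = True.
Set h = False.
All clauses satisfied.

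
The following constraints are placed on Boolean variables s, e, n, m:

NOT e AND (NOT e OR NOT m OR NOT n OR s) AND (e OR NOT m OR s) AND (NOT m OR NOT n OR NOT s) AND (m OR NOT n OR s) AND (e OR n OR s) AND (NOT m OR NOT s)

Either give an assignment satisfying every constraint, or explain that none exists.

Unit clause (NOT e) forces e = False.
Try s = False:
  (e OR NOT m OR s) forces m = False.
  (m OR NOT n OR s) forces n = False.
  clause (e OR n OR s) is falsified — backtrack.
So s = True.
  then (NOT m OR NOT s) forces m = False.
Set n = False.
All clauses satisfied.

s=T, e=F, n=F, m=F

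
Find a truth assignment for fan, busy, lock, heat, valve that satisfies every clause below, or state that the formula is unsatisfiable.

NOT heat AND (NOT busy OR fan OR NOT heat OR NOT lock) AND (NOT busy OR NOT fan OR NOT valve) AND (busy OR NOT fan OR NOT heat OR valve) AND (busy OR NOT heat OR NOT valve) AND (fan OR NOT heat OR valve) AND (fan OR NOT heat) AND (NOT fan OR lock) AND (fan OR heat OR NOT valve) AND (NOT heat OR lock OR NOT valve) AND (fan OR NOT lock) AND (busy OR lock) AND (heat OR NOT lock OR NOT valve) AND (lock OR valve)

Unit clause (NOT heat) forces heat = False.
Set fan = True.
  then (NOT fan OR lock) forces lock = True.
  then (heat OR NOT lock OR NOT valve) forces valve = False.
Set busy = False.
All clauses satisfied.

fan = True; busy = False; lock = True; heat = False; valve = False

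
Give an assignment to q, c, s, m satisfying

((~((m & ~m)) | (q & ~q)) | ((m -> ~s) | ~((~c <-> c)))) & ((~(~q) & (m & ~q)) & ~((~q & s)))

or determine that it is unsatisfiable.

UNSATISFIABLE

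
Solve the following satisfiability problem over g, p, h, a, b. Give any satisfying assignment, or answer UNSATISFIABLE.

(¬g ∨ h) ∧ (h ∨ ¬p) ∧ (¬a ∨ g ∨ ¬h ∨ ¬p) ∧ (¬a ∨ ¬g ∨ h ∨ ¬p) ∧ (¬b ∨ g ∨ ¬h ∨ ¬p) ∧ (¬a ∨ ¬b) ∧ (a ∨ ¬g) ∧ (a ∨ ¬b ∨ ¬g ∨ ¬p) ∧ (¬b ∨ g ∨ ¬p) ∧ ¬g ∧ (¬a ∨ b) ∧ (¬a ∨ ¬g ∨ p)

g = False; p = False; h = False; a = False; b = True

Unit clause (¬g) forces g = False.
Set p = False.
Set h = False.
Try a = True:
  (¬a ∨ ¬b) forces b = False.
  clause (¬a ∨ b) is falsified — backtrack.
So a = False.
Set b = True.
All clauses satisfied.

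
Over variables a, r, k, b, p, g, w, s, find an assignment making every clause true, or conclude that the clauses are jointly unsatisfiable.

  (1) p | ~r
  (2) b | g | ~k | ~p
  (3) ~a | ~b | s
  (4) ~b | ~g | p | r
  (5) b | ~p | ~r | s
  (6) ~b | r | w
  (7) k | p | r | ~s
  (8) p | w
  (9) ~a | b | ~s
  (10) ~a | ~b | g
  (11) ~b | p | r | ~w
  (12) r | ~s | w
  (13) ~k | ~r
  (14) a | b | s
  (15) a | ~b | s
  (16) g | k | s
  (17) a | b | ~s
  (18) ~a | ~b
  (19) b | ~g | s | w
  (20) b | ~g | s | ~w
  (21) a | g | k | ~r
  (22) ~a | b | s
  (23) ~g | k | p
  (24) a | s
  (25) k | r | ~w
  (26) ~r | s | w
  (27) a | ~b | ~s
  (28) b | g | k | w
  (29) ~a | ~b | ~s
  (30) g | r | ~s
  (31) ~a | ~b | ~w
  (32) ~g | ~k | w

UNSATISFIABLE

Case a = True:
  (~a | ~b) forces b = False.
  (~a | b | ~s) forces s = False.
  Clause (~a | b | s) is falsified — contradiction.
Case a = False:
  (a | s) forces s = True.
  (a | b | ~s) forces b = True.
  Clause (a | ~b | ~s) is falsified — contradiction.
Both cases fail, so the formula is unsatisfiable.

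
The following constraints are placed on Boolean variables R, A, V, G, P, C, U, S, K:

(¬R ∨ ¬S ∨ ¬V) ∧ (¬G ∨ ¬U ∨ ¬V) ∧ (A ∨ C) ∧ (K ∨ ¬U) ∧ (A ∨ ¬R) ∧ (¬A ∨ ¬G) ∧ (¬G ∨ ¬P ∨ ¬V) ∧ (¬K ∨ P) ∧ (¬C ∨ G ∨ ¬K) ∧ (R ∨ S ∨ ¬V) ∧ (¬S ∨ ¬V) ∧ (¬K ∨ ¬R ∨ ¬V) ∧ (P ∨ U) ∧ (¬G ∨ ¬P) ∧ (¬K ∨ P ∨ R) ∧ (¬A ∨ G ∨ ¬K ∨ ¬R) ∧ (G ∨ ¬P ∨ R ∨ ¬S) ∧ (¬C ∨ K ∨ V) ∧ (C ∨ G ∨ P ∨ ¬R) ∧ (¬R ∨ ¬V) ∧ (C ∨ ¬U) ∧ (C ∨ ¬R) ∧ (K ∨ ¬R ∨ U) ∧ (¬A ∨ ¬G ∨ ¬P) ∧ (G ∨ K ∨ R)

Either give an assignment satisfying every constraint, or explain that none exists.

R=F; A=T; V=F; G=F; P=T; C=F; U=F; S=F; K=T

Set R = False.
Set A = True.
  then (¬A ∨ ¬G) forces G = False.
  then (G ∨ K ∨ R) forces K = True.
  then (¬K ∨ P) forces P = True.
  then (¬C ∨ G ∨ ¬K) forces C = False.
  then (G ∨ ¬P ∨ R ∨ ¬S) forces S = False.
  then (C ∨ ¬U) forces U = False.
  then (R ∨ S ∨ ¬V) forces V = False.
All clauses satisfied.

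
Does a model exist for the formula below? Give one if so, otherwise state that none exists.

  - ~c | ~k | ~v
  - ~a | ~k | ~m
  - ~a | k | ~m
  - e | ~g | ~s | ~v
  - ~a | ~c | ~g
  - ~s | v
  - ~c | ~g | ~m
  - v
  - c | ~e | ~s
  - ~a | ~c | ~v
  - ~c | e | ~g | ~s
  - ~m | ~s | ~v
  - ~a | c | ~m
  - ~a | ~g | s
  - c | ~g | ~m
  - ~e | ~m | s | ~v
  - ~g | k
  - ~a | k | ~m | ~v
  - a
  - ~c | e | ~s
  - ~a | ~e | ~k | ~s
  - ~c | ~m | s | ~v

s = False; m = False; k = True; c = False; v = True; g = False; e = False; a = True

Unit clause (v) forces v = True.
Unit clause (a) forces a = True.
In (~a | ~c | ~v) only ~c is left, so c = False.
In (~a | c | ~m) only ~m is left, so m = False.
Set s = False.
  then (~a | ~g | s) forces g = False.
Set k = True.
Set e = False.
All clauses satisfied.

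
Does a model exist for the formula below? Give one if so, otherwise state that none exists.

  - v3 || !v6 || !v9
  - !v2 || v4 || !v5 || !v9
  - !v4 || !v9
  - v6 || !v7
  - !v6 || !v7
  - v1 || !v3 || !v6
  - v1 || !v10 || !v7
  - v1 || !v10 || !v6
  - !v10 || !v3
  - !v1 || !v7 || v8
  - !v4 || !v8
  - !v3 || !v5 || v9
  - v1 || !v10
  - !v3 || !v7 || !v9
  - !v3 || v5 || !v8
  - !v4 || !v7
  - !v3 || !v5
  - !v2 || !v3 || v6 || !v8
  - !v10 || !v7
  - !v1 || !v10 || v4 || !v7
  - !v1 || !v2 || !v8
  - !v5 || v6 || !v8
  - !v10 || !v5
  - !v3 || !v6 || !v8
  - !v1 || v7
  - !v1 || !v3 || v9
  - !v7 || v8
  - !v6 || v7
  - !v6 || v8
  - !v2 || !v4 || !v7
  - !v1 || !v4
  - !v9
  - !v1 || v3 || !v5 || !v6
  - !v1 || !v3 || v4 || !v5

v1 = False; v2 = True; v3 = False; v4 = False; v5 = False; v6 = False; v7 = False; v8 = True; v9 = False; v10 = False

Unit clause (!v9) forces v9 = False.
Try v1 = True:
  (!v1 || v7) forces v7 = True.
  (v6 || !v7) forces v6 = True.
  clause (!v6 || !v7) is falsified — backtrack.
So v1 = False.
  then (v1 || !v10) forces v10 = False.
Set v2 = True.
Set v3 = False.
Set v4 = False.
Set v5 = False.
Set v6 = False.
  then (v6 || !v7) forces v7 = False.
Set v8 = True.
All clauses satisfied.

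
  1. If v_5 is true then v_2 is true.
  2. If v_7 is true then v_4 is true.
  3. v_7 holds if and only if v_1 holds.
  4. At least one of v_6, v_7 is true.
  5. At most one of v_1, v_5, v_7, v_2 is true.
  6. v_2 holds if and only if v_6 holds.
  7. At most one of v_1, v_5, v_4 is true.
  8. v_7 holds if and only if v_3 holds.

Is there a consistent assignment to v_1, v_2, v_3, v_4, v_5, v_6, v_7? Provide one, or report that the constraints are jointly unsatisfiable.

v_1 = False, v_2 = True, v_3 = False, v_4 = True, v_5 = False, v_6 = True, v_7 = False

  (1) v_5=F ⇒ v_2: vacuous ✓
  (2) v_7=F ⇒ v_4: vacuous ✓
  (3) v_7=F, v_1=F — same ✓
  (4) {v_6, v_7}: 1 true — at least one ✓
  (5) {v_1, v_5, v_7, v_2}: 1 true — at most one ✓
  (6) v_2=T, v_6=T — same ✓
  (7) {v_1, v_5, v_4}: 1 true — at most one ✓
  (8) v_7=F, v_3=F — same ✓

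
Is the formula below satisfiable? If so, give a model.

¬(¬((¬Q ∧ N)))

Q = False; N = True

  ¬(¬((¬Q ∧ N))) = True
    ¬((¬Q ∧ N)) = False
      ¬Q ∧ N = True
        ¬Q = True
The formula evaluates to True.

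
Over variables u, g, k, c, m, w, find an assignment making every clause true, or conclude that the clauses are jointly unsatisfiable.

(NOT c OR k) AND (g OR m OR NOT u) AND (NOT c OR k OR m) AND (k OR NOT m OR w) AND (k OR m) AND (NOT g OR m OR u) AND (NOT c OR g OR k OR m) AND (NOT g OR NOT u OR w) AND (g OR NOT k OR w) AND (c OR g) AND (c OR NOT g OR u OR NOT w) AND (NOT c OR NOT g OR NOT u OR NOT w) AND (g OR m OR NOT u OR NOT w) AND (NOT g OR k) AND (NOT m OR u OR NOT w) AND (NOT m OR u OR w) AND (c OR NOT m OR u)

u: False, g: False, k: True, c: True, m: False, w: True

Set u = False.
Try g = True:
  (NOT g OR m OR u) forces m = True.
  (NOT g OR k) forces k = True.
  (NOT m OR u OR NOT w) forces w = False.
  clause (NOT m OR u OR w) is falsified — backtrack.
So g = False.
  then (c OR g) forces c = True.
  then (NOT c OR k) forces k = True.
  then (g OR NOT k OR w) forces w = True.
  then (NOT m OR u OR NOT w) forces m = False.
All clauses satisfied.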